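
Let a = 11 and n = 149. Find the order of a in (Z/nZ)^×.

ord(11) | φ(149) = 149 − 1 = 148 = 2^2 · 37.
Divisors of 148: 1, 2, 4, 37, 74, 148.
Check 11^d mod 149 for each divisor in increasing order:
11^1 ≡ 11 (mod 149)
11^2 ≡ 121 (mod 149)
11^4 ≡ 39 (mod 149)
11^37 ≡ 105 (mod 149)
11^74 ≡ 148 (mod 149)
11^148 ≡ 1 (mod 149) ✓
Therefore the multiplicative order of 11 modulo 149 is 148.

148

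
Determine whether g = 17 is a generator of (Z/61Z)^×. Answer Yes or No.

Yes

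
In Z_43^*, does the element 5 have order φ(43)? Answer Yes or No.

φ(43) = 43 − 1 = 42 = 2 · 3 · 7.
It suffices to check that the order of 5 is not a proper divisor of 42: compute 5^(42/q) for q ∈ {2, 3, 7}.
5^21 ≡ 42 (mod 43)  [q = 2: ≢ 1 ✓]
5^14 ≡ 36 (mod 43)  [q = 3: ≢ 1 ✓]
5^6 ≡ 16 (mod 43)  [q = 7: ≢ 1 ✓]
All checks pass, so 5 has order 42 and is a primitive root modulo 43.

Yes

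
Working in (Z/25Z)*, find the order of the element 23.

The order of 23 must divide φ(25) = φ(5^2) = 5·(5−1) = 20 = 2^2 · 5.
Divisors of 20: 1, 2, 4, 5, 10, 20.
Compute 23^d (mod 25) for the divisors d until we hit 1:
23^1 ≡ 23
23^2 ≡ 4
23^4 ≡ 16
23^5 ≡ 18
23^10 ≡ 24
23^20 ≡ 1
Hence ord(23) = 20.

20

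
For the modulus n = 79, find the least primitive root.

φ(79) = 79 − 1 = 78 = 2 · 3 · 13.
g is a primitive root iff g^(78/q) ≢ 1 (mod 79) for each prime q ∈ {2, 3, 13}.
g = 2: 2^39 ≡ 1 — hits 1, so not a primitive root.
g = 3: 3^39 ≡ 78; 3^26 ≡ 23; 3^6 ≡ 18 — none is 1, so 3 is a primitive root.
So 3 is the smallest generator of (Z/79Z)^×.

3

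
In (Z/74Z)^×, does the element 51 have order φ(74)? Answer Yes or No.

No

φ(74) = φ(2)·φ(37) = 1·36 = 36 = 2^2 · 3^2.
It suffices to check that the order of 51 is not a proper divisor of 36: compute 51^(36/q) for q ∈ {2, 3}.
51^18 ≡ 73 (mod 74)  [q = 2: ≢ 1 ✓]
51^12 ≡ 1 (mod 74)  [q = 3: ≡ 1 ✗]
51^12 ≡ 1 shows ord(51) | 12, strictly less than φ(74); not a primitive root.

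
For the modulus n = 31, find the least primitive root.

3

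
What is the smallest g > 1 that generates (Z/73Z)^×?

5

φ(73) = 73 − 1 = 72 = 2^3 · 3^2.
g is a primitive root iff g^(72/q) ≢ 1 (mod 73) for each prime q ∈ {2, 3}.
g = 2: 2^36 ≡ 1 — hits 1, so not a primitive root.
g = 3: 3^36 ≡ 1 — hits 1, so not a primitive root.
g = 4: 4^36 ≡ 1 — hits 1, so not a primitive root.
g = 5: 5^36 ≡ 72; 5^24 ≡ 8 — none is 1, so 5 is a primitive root.
Hence the least primitive root of 73 is 5.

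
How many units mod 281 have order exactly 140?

48

φ(281) = 281 − 1 = 280 = 2^3 · 5 · 7.
In a cyclic group of order 280, there are φ(d) elements of order d for each divisor d of 280, and zero for non-divisors.
140 = 2^2 · 5 · 7 divides 280, and φ(140) = 48.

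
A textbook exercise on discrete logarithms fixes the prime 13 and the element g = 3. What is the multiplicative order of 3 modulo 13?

By Lagrange's theorem, ord_13(3) divides φ(13) = 13 − 1 = 12 = 2^2 · 3.
Divisors of 12: 1, 2, 3, 4, 6, 12.
Check 3^d mod 13 for each divisor in increasing order:
3^1 ≡ 3
3^2 ≡ 9
3^3 ≡ 1
So ord_13(3) = 3.

3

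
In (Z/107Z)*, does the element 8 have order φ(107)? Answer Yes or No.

Yes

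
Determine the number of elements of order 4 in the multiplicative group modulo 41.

2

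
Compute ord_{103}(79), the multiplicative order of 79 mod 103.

17

By Lagrange's theorem, ord_103(79) divides φ(103) = 103 − 1 = 102 = 2 · 3 · 17.
Divisors of 102: 1, 2, 3, 6, 17, 34, 51, 102.
Check 79^d mod 103 for each divisor in increasing order:
79^1 ≡ 79
79^2 ≡ 61
79^3 ≡ 81
79^6 ≡ 72
79^17 ≡ 1
Therefore the multiplicative order of 79 modulo 103 is 17.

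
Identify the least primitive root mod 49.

3

φ(49) = φ(7^2) = 7·(7−1) = 42 = 2 · 3 · 7.
g is a primitive root iff g^(42/q) ≢ 1 (mod 49) for each prime q ∈ {2, 3, 7}.
g = 2: 2^21 ≡ 1 — hits 1, so not a primitive root.
g = 3: 3^21 ≡ 48; 3^14 ≡ 30; 3^6 ≡ 43 — none is 1, so 3 is a primitive root.
Hence the least primitive root of 49 is 3.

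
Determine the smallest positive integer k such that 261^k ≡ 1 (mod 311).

310

By Lagrange's theorem, ord_311(261) divides φ(311) = 311 − 1 = 310 = 2 · 5 · 31.
Divisors of 310: 1, 2, 5, 10, 31, 62, 155, 310.
Compute 261^d (mod 311) for the divisors d until we hit 1:
261^1 ≡ 261 (mod 311)
261^2 ≡ 12 (mod 311)
261^5 ≡ 264 (mod 311)
261^10 ≡ 32 (mod 311)
261^31 ≡ 259 (mod 311)
261^62 ≡ 216 (mod 311)
261^155 ≡ 310 (mod 311)
261^310 ≡ 1 (mod 311) ✓
So ord_311(261) = 310.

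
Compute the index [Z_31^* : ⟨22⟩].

1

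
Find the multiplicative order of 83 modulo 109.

By Lagrange's theorem, ord_109(83) divides φ(109) = 109 − 1 = 108 = 2^2 · 3^3.
Divisors of 108: 1, 2, 3, 4, 6, 9, 12, 18, 27, 36, 54, 108.
Test each divisor d:
83^1 ≡ 83
83^2 ≡ 22
83^3 ≡ 82
83^4 ≡ 48
83^6 ≡ 75
83^9 ≡ 46
83^12 ≡ 66
83^18 ≡ 45
83^27 ≡ 108
83^36 ≡ 63
83^54 ≡ 1
Therefore the multiplicative order of 83 modulo 109 is 54.

54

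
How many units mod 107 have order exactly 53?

52

φ(107) = 107 − 1 = 106 = 2 · 53.
In a cyclic group of order 106, there are φ(d) elements of order d for each divisor d of 106, and zero for non-divisors.
53 | 106, and φ(53) = 53 − 1 = 52.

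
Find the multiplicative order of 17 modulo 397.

By Lagrange's theorem, ord_397(17) divides φ(397) = 397 − 1 = 396 = 2^2 · 3^2 · 11.
Divisors of 396: 1, 2, 3, 4, 6, 9, 11, 12, 18, 22, 33, 36, 44, 66, 99, 132, 198, 396.
Test each divisor d:
17^1 ≡ 17 (mod 397)
17^2 ≡ 289 (mod 397)
17^3 ≡ 149 (mod 397)
17^4 ≡ 151 (mod 397)
17^6 ≡ 366 (mod 397)
17^9 ≡ 145 (mod 397)
17^11 ≡ 220 (mod 397)
17^12 ≡ 167 (mod 397)
17^18 ≡ 381 (mod 397)
17^22 ≡ 363 (mod 397)
17^33 ≡ 63 (mod 397)
17^36 ≡ 256 (mod 397)
17^44 ≡ 362 (mod 397)
17^66 ≡ 396 (mod 397)
17^99 ≡ 334 (mod 397)
17^132 ≡ 1 (mod 397) ✓
The smallest such exponent is 132, so the order of 17 is 132.

132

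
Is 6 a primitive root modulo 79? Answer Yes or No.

φ(79) = 79 − 1 = 78 = 2 · 3 · 13.
6 is a primitive root mod 79 iff 6^(φ(79)/q) ≢ 1 for every prime q | φ(79), i.e. q ∈ {2, 3, 13}.
6^39 ≡ 78 (mod 79)  [q = 2: ≢ 1 ✓]
6^26 ≡ 55 (mod 79)  [q = 3: ≢ 1 ✓]
6^6 ≡ 46 (mod 79)  [q = 13: ≢ 1 ✓]
All checks pass, so 6 has order 78 and is a primitive root modulo 79.

Yes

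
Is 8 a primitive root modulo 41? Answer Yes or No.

φ(41) = 41 − 1 = 40 = 2^3 · 5.
An element g generates (Z/41Z)^× iff g^(40/q) ≢ 1 (mod 41) for each prime q ∈ {2, 5}.
8^20 ≡ 1 (mod 41)  [q = 2: ≡ 1 ✗]
8^8 ≡ 16 (mod 41)  [q = 5: ≢ 1 ✓]
The check at q = 2 fails, so 8 generates a proper subgroup.

No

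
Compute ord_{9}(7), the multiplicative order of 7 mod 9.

3

ord(7) | φ(9) = φ(3^2) = 3·(3−1) = 6 = 2 · 3.
Divisors of 6: 1, 2, 3, 6.
Test each divisor d:
7^1 ≡ 7
7^2 ≡ 4
7^3 ≡ 1
So ord_9(7) = 3.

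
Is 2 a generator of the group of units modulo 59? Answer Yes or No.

φ(59) = 59 − 1 = 58 = 2 · 29.
Test 2^(58/q) mod 59 for each prime factor q of 58:
2^29 ≡ 58 (mod 59)  [q = 2: ≢ 1 ✓]
2^2 ≡ 4 (mod 59)  [q = 29: ≢ 1 ✓]
None equal 1, so ord_59(2) = 58: 2 is a primitive root.

Yes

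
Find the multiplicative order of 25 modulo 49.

By Lagrange's theorem, ord_49(25) divides φ(49) = φ(7^2) = 7·(7−1) = 42 = 2 · 3 · 7.
Divisors of 42: 1, 2, 3, 6, 7, 14, 21, 42.
Evaluate successive powers at the divisors of 42:
25^1 ≡ 25 (mod 49)
25^2 ≡ 37 (mod 49)
25^3 ≡ 43 (mod 49)
25^6 ≡ 36 (mod 49)
25^7 ≡ 18 (mod 49)
25^14 ≡ 30 (mod 49)
25^21 ≡ 1 (mod 49) ✓
Therefore the multiplicative order of 25 modulo 49 is 21.

21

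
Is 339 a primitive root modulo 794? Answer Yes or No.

Yes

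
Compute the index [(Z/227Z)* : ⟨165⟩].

ord(165) | φ(227) = 227 − 1 = 226 = 2 · 113.
Divisors of 226: 1, 2, 113, 226.
Compute 165^d (mod 227) for the divisors d until we hit 1:
165^1 ≡ 165 (mod 227)
165^2 ≡ 212 (mod 227)
165^113 ≡ 226 (mod 227)
165^226 ≡ 1 (mod 227) ✓
The order of 165 is 226, so the subgroup it generates has 226 elements.
[(Z/227Z)^× : ⟨165⟩] = 226/226 = 1.

1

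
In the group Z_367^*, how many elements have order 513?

φ(367) = 367 − 1 = 366 = 2 · 3 · 61.
In a cyclic group of order 366, there are φ(d) elements of order d for each divisor d of 366, and zero for non-divisors.
Here 366 is not a multiple of 513, so there are no elements of order 513.

0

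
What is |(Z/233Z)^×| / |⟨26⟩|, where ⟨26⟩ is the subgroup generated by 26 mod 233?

ord(26) | φ(233) = 233 − 1 = 232 = 2^3 · 29.
Divisors of 232: 1, 2, 4, 8, 29, 58, 116, 232.
Check 26^d mod 233 for each divisor in increasing order:
26^1 ≡ 26
26^2 ≡ 210
26^4 ≡ 63
26^8 ≡ 8
26^29 ≡ 89
26^58 ≡ 232
26^116 ≡ 1
So ord_233(26) = 116, hence |⟨26⟩| = 116.
[(Z/233Z)^× : ⟨26⟩] = 232/116 = 2.

2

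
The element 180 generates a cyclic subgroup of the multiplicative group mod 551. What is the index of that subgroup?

ord(180) | φ(551) = φ(19·29) = (19−1)·(29−1) = 18·28 = 504 = 2^3 · 3^2 · 7.
Divisors of 504: 1, 2, 3, 4, 6, 7, 8, 9, 12, 14, 18, 21, 24, 28, 36, 42, 56, 63, 72, 84, 126, 168, 252, 504.
Check 180^d mod 551 for each divisor in increasing order:
180^1 ≡ 180 (mod 551)
180^2 ≡ 442 (mod 551)
180^3 ≡ 216 (mod 551)
180^4 ≡ 310 (mod 551)
180^6 ≡ 372 (mod 551)
180^7 ≡ 289 (mod 551)
180^8 ≡ 226 (mod 551)
180^9 ≡ 457 (mod 551)
180^12 ≡ 83 (mod 551)
180^14 ≡ 320 (mod 551)
180^18 ≡ 20 (mod 551)
180^21 ≡ 463 (mod 551)
180^24 ≡ 277 (mod 551)
180^28 ≡ 465 (mod 551)
180^36 ≡ 400 (mod 551)
180^42 ≡ 30 (mod 551)
180^56 ≡ 233 (mod 551)
180^63 ≡ 115 (mod 551)
180^72 ≡ 210 (mod 551)
180^84 ≡ 349 (mod 551)
180^126 ≡ 1 (mod 551) ✓
So ord_551(180) = 126, hence |⟨180⟩| = 126.
Index = |(Z/551Z)^×| / |⟨180⟩| = 504 / 126 = 4.

4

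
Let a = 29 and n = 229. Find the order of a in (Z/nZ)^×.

228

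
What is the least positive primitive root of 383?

5

φ(383) = 383 − 1 = 382 = 2 · 191.
g is a primitive root iff g^(382/q) ≢ 1 (mod 383) for each prime q ∈ {2, 191}.
g = 2: 2^191 ≡ 1 — hits 1, so not a primitive root.
g = 3: 3^191 ≡ 1 — hits 1, so not a primitive root.
g = 4: 4^191 ≡ 1 — hits 1, so not a primitive root.
g = 5: 5^191 ≡ 382; 5^2 ≡ 25 — none is 1, so 5 is a primitive root.
So 5 is the smallest generator of (Z/383Z)^×.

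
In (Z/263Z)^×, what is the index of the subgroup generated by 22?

2

Since 22 ∈ (Z/263Z)^×, its order divides φ(263) = 263 − 1 = 262 = 2 · 131.
Divisors of 262: 1, 2, 131, 262.
Compute 22^d (mod 263) for the divisors d until we hit 1:
22^1 ≡ 22
22^2 ≡ 221
22^131 ≡ 1
So ord_263(22) = 131, hence |⟨22⟩| = 131.
Index = |(Z/263Z)^×| / |⟨22⟩| = 262 / 131 = 2.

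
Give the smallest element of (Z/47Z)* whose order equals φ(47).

φ(47) = 47 − 1 = 46 = 2 · 23.
Test candidates g = 2, 3, … against the prime factors q ∈ {2, 23} of φ(47): g is a generator iff g^(46/q) ≢ 1 for every such q.
g = 2: 2^23 ≡ 1 — hits 1, so not a primitive root.
g = 3: 3^23 ≡ 1 — hits 1, so not a primitive root.
g = 4: 4^23 ≡ 1 — hits 1, so not a primitive root.
g = 5: 5^23 ≡ 46; 5^2 ≡ 25 — none is 1, so 5 is a primitive root.
So 5 is the smallest generator of (Z/47Z)^×.

5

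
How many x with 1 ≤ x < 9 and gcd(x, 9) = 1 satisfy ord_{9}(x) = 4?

φ(9) = φ(3^2) = 3·(3−1) = 6 = 2 · 3.
In a cyclic group of order 6, there are φ(d) elements of order d for each divisor d of 6, and zero for non-divisors.
Since 4 ∤ 6, the count is 0.

0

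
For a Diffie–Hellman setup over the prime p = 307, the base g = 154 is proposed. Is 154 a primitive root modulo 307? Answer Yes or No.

No

φ(307) = 307 − 1 = 306 = 2 · 3^2 · 17.
An element g generates (Z/307Z)^× iff g^(306/q) ≢ 1 (mod 307) for each prime q ∈ {2, 3, 17}.
154^153 ≡ 306 (mod 307)  [q = 2: ≢ 1 ✓]
154^102 ≡ 1 (mod 307)  [q = 3: ≡ 1 ✗]
154^18 ≡ 9 (mod 307)  [q = 17: ≢ 1 ✓]
Since 154^102 ≡ 1, the order of 154 divides 102 < 306, so 154 is not a primitive root.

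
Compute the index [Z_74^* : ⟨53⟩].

4

The order of 53 must divide φ(74) = φ(2)·φ(37) = 1·36 = 36 = 2^2 · 3^2.
Divisors of 36: 1, 2, 3, 4, 6, 9, 12, 18, 36.
Compute 53^d (mod 74) for the divisors d until we hit 1:
53^1 ≡ 53 (mod 74)
53^2 ≡ 71 (mod 74)
53^3 ≡ 63 (mod 74)
53^4 ≡ 9 (mod 74)
53^6 ≡ 47 (mod 74)
53^9 ≡ 1 (mod 74) ✓
So ord_74(53) = 9, hence |⟨53⟩| = 9.
Index = |(Z/74Z)^×| / |⟨53⟩| = 36 / 9 = 4.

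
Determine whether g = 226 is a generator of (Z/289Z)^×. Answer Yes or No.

φ(289) = φ(17^2) = 17·(17−1) = 272 = 2^4 · 17.
226 is a primitive root mod 289 iff 226^(φ(289)/q) ≢ 1 for every prime q | φ(289), i.e. q ∈ {2, 17}.
226^136 ≡ 288 (mod 289)  [q = 2: ≢ 1 ✓]
226^16 ≡ 103 (mod 289)  [q = 17: ≢ 1 ✓]
All checks pass, so 226 has order 272 and is a primitive root modulo 289.

Yes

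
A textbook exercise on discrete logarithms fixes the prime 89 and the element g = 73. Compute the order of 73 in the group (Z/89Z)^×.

22

ord(73) | φ(89) = 89 − 1 = 88 = 2^3 · 11.
Divisors of 88: 1, 2, 4, 8, 11, 22, 44, 88.
Evaluate successive powers at the divisors of 88:
73^1 ≡ 73
73^2 ≡ 78
73^4 ≡ 32
73^8 ≡ 45
73^11 ≡ 88
73^22 ≡ 1
Hence ord(73) = 22.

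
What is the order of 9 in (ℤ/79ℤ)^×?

The order of 9 must divide φ(79) = 79 − 1 = 78 = 2 · 3 · 13.
Divisors of 78: 1, 2, 3, 6, 13, 26, 39, 78.
Test each divisor d:
9^1 ≡ 9 (mod 79)
9^2 ≡ 2 (mod 79)
9^3 ≡ 18 (mod 79)
9^6 ≡ 8 (mod 79)
9^13 ≡ 23 (mod 79)
9^26 ≡ 55 (mod 79)
9^39 ≡ 1 (mod 79) ✓
Therefore the multiplicative order of 9 modulo 79 is 39.

39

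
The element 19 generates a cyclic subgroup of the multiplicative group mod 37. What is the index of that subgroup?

1

Since 19 ∈ (Z/37Z)^×, its order divides φ(37) = 37 − 1 = 36 = 2^2 · 3^2.
Divisors of 36: 1, 2, 3, 4, 6, 9, 12, 18, 36.
Compute 19^d (mod 37) for the divisors d until we hit 1:
19^1 ≡ 19 (mod 37)
19^2 ≡ 28 (mod 37)
19^3 ≡ 14 (mod 37)
19^4 ≡ 7 (mod 37)
19^6 ≡ 11 (mod 37)
19^9 ≡ 6 (mod 37)
19^12 ≡ 10 (mod 37)
19^18 ≡ 36 (mod 37)
19^36 ≡ 1 (mod 37) ✓
The order of 19 is 36, so the subgroup it generates has 36 elements.
The index is φ(37) / ord(19) = 36 / 36 = 1.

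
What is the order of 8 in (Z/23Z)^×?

11

Since 8 ∈ (Z/23Z)^×, its order divides φ(23) = 23 − 1 = 22 = 2 · 11.
Divisors of 22: 1, 2, 11, 22.
Compute 8^d (mod 23) for the divisors d until we hit 1:
8^1 ≡ 8 (mod 23)
8^2 ≡ 18 (mod 23)
8^11 ≡ 1 (mod 23) ✓
So ord_23(8) = 11.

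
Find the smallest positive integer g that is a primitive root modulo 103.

5

φ(103) = 103 − 1 = 102 = 2 · 3 · 17.
Test candidates g = 2, 3, … against the prime factors q ∈ {2, 3, 17} of φ(103): g is a generator iff g^(102/q) ≢ 1 for every such q.
g = 2: 2^51 ≡ 1 — hits 1, so not a primitive root.
g = 3: 3^51 ≡ 102; 3^34 ≡ 1 — hits 1, so not a primitive root.
g = 4: 4^51 ≡ 1 — hits 1, so not a primitive root.
g = 5: 5^51 ≡ 102; 5^34 ≡ 56; 5^6 ≡ 72 — none is 1, so 5 is a primitive root.
So 5 is the smallest generator of (Z/103Z)^×.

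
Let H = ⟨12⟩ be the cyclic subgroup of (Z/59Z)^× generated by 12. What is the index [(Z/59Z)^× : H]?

Since 12 ∈ (Z/59Z)^×, its order divides φ(59) = 59 − 1 = 58 = 2 · 29.
Divisors of 58: 1, 2, 29, 58.
Check 12^d mod 59 for each divisor in increasing order:
12^1 ≡ 12
12^2 ≡ 26
12^29 ≡ 1
The order of 12 is 29, so the subgroup it generates has 29 elements.
[(Z/59Z)^× : ⟨12⟩] = 58/29 = 2.

2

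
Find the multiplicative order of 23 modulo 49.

The order of 23 must divide φ(49) = φ(7^2) = 7·(7−1) = 42 = 2 · 3 · 7.
Divisors of 42: 1, 2, 3, 6, 7, 14, 21, 42.
Check 23^d mod 49 for each divisor in increasing order:
23^1 ≡ 23
23^2 ≡ 39
23^3 ≡ 15
23^6 ≡ 29
23^7 ≡ 30
23^14 ≡ 18
23^21 ≡ 1
So ord_49(23) = 21.

21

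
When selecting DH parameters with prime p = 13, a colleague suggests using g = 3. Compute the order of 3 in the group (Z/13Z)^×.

ord(3) | φ(13) = 13 − 1 = 12 = 2^2 · 3.
Divisors of 12: 1, 2, 3, 4, 6, 12.
Evaluate successive powers at the divisors of 12:
3^1 ≡ 3
3^2 ≡ 9
3^3 ≡ 1
Therefore the multiplicative order of 3 modulo 13 is 3.

3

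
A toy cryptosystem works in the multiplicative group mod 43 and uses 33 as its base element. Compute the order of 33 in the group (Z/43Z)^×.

42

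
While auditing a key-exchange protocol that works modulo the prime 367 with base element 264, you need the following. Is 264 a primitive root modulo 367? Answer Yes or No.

φ(367) = 367 − 1 = 366 = 2 · 3 · 61.
It suffices to check that the order of 264 is not a proper divisor of 366: compute 264^(366/q) for q ∈ {2, 3, 61}.
264^183 ≡ 1 (mod 367)  [q = 2: ≡ 1 ✗]
264^122 ≡ 283 (mod 367)  [q = 3: ≢ 1 ✓]
264^6 ≡ 332 (mod 367)  [q = 61: ≢ 1 ✓]
264^183 ≡ 1 shows ord(264) | 183, strictly less than φ(367); not a primitive root.

No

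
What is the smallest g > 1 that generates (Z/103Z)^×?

5

φ(103) = 103 − 1 = 102 = 2 · 3 · 17.
g is a primitive root iff g^(102/q) ≢ 1 (mod 103) for each prime q ∈ {2, 3, 17}.
g = 2: 2^51 ≡ 1 — hits 1, so not a primitive root.
g = 3: 3^51 ≡ 102; 3^34 ≡ 1 — hits 1, so not a primitive root.
g = 4: 4^51 ≡ 1 — hits 1, so not a primitive root.
g = 5: 5^51 ≡ 102; 5^34 ≡ 56; 5^6 ≡ 72 — none is 1, so 5 is a primitive root.
So 5 is the smallest generator of (Z/103Z)^×.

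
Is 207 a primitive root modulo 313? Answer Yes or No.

φ(313) = 313 − 1 = 312 = 2^3 · 3 · 13.
207 is a primitive root mod 313 iff 207^(φ(313)/q) ≢ 1 for every prime q | φ(313), i.e. q ∈ {2, 3, 13}.
207^156 ≡ 312 (mod 313)  [q = 2: ≢ 1 ✓]
207^104 ≡ 214 (mod 313)  [q = 3: ≢ 1 ✓]
207^24 ≡ 48 (mod 313)  [q = 13: ≢ 1 ✓]
None equal 1, so ord_313(207) = 312: 207 is a primitive root.

Yes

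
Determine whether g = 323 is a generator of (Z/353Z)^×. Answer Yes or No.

No

φ(353) = 353 − 1 = 352 = 2^5 · 11.
An element g generates (Z/353Z)^× iff g^(352/q) ≢ 1 (mod 353) for each prime q ∈ {2, 11}.
323^176 ≡ 1 (mod 353)  [q = 2: ≡ 1 ✗]
323^32 ≡ 140 (mod 353)  [q = 11: ≢ 1 ✓]
Since 323^176 ≡ 1, the order of 323 divides 176 < 352, so 323 is not a primitive root.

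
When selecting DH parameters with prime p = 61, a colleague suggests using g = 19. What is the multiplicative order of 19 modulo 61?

By Lagrange's theorem, ord_61(19) divides φ(61) = 61 − 1 = 60 = 2^2 · 3 · 5.
Divisors of 60: 1, 2, 3, 4, 5, 6, 10, 12, 15, 20, 30, 60.
Test each divisor d:
19^1 ≡ 19 (mod 61)
19^2 ≡ 56 (mod 61)
19^3 ≡ 27 (mod 61)
19^4 ≡ 25 (mod 61)
19^5 ≡ 48 (mod 61)
19^6 ≡ 58 (mod 61)
19^10 ≡ 47 (mod 61)
19^12 ≡ 9 (mod 61)
19^15 ≡ 60 (mod 61)
19^20 ≡ 13 (mod 61)
19^30 ≡ 1 (mod 61) ✓
Hence ord(19) = 30.

30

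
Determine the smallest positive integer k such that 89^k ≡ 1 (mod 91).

12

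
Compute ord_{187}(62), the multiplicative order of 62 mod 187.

By Lagrange's theorem, ord_187(62) divides φ(187) = φ(11·17) = (11−1)·(17−1) = 10·16 = 160 = 2^5 · 5.
Divisors of 160: 1, 2, 4, 5, 8, 10, 16, 20, 32, 40, 80, 160.
Evaluate successive powers at the divisors of 160:
62^1 ≡ 62 (mod 187)
62^2 ≡ 104 (mod 187)
62^4 ≡ 157 (mod 187)
62^5 ≡ 10 (mod 187)
62^8 ≡ 152 (mod 187)
62^10 ≡ 100 (mod 187)
62^16 ≡ 103 (mod 187)
62^20 ≡ 89 (mod 187)
62^32 ≡ 137 (mod 187)
62^40 ≡ 67 (mod 187)
62^80 ≡ 1 (mod 187) ✓
Hence ord(62) = 80.

80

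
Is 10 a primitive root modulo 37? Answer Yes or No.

No

φ(37) = 37 − 1 = 36 = 2^2 · 3^2.
It suffices to check that the order of 10 is not a proper divisor of 36: compute 10^(36/q) for q ∈ {2, 3}.
10^18 ≡ 1 (mod 37)  [q = 2: ≡ 1 ✗]
10^12 ≡ 1 (mod 37)  [q = 3: ≡ 1 ✗]
Since 10^18 ≡ 1, the order of 10 divides 18 < 36, so 10 is not a primitive root.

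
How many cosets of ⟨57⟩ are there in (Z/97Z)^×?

1

By Lagrange's theorem, ord_97(57) divides φ(97) = 97 − 1 = 96 = 2^5 · 3.
Divisors of 96: 1, 2, 3, 4, 6, 8, 12, 16, 24, 32, 48, 96.
Compute 57^d (mod 97) for the divisors d until we hit 1:
57^1 ≡ 57 (mod 97)
57^2 ≡ 48 (mod 97)
57^3 ≡ 20 (mod 97)
57^4 ≡ 73 (mod 97)
57^6 ≡ 12 (mod 97)
57^8 ≡ 91 (mod 97)
57^12 ≡ 47 (mod 97)
57^16 ≡ 36 (mod 97)
57^24 ≡ 75 (mod 97)
57^32 ≡ 35 (mod 97)
57^48 ≡ 96 (mod 97)
57^96 ≡ 1 (mod 97) ✓
Thus |⟨57⟩| = ord(57) = 96.
The index is φ(97) / ord(57) = 96 / 96 = 1.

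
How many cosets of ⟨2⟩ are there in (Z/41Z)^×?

Since 2 ∈ (Z/41Z)^×, its order divides φ(41) = 41 − 1 = 40 = 2^3 · 5.
Divisors of 40: 1, 2, 4, 5, 8, 10, 20, 40.
Test each divisor d:
2^1 ≡ 2 (mod 41)
2^2 ≡ 4 (mod 41)
2^4 ≡ 16 (mod 41)
2^5 ≡ 32 (mod 41)
2^8 ≡ 10 (mod 41)
2^10 ≡ 40 (mod 41)
2^20 ≡ 1 (mod 41) ✓
The order of 2 is 20, so the subgroup it generates has 20 elements.
[(Z/41Z)^× : ⟨2⟩] = 40/20 = 2.

2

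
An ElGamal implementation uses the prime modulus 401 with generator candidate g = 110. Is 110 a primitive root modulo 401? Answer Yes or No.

φ(401) = 401 − 1 = 400 = 2^4 · 5^2.
It suffices to check that the order of 110 is not a proper divisor of 400: compute 110^(400/q) for q ∈ {2, 5}.
110^200 ≡ 1 (mod 401)  [q = 2: ≡ 1 ✗]
110^80 ≡ 318 (mod 401)  [q = 5: ≢ 1 ✓]
The check at q = 2 fails, so 110 generates a proper subgroup.

No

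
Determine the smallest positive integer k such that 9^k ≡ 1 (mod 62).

Since 9 ∈ (Z/62Z)^×, its order divides φ(62) = φ(2)·φ(31) = 1·30 = 30 = 2 · 3 · 5.
Divisors of 30: 1, 2, 3, 5, 6, 10, 15, 30.
Evaluate successive powers at the divisors of 30:
9^1 ≡ 9 (mod 62)
9^2 ≡ 19 (mod 62)
9^3 ≡ 47 (mod 62)
9^5 ≡ 25 (mod 62)
9^6 ≡ 39 (mod 62)
9^10 ≡ 5 (mod 62)
9^15 ≡ 1 (mod 62) ✓
The smallest such exponent is 15, so the order of 9 is 15.

15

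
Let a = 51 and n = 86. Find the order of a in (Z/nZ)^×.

By Lagrange's theorem, ord_86(51) divides φ(86) = φ(2)·φ(43) = 1·42 = 42 = 2 · 3 · 7.
Divisors of 42: 1, 2, 3, 6, 7, 14, 21, 42.
Test each divisor d:
51^1 ≡ 51
51^2 ≡ 21
51^3 ≡ 39
51^6 ≡ 59
51^7 ≡ 85
51^14 ≡ 1
Therefore the multiplicative order of 51 modulo 86 is 14.

14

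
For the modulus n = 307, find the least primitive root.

5

φ(307) = 307 − 1 = 306 = 2 · 3^2 · 17.
g is a primitive root iff g^(306/q) ≢ 1 (mod 307) for each prime q ∈ {2, 3, 17}.
g = 2: 2^153 ≡ 306; 2^102 ≡ 1 — hits 1, so not a primitive root.
g = 3: 3^153 ≡ 306; 3^102 ≡ 1 — hits 1, so not a primitive root.
g = 4: 4^153 ≡ 1 — hits 1, so not a primitive root.
g = 5: 5^153 ≡ 306; 5^102 ≡ 289; 5^18 ≡ 81 — none is 1, so 5 is a primitive root.
Hence the least primitive root of 307 is 5.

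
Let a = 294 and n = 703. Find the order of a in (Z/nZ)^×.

36

Since 294 ∈ (Z/703Z)^×, its order divides φ(703) = φ(19·37) = (19−1)·(37−1) = 18·36 = 648 = 2^3 · 3^4.
Divisors of 648: 1, 2, 3, 4, 6, 8, 9, 12, 18, 24, 27, 36, 54, 72, 81, 108, 162, 216, 324, 648.
Evaluate successive powers at the divisors of 648:
294^1 ≡ 294
294^2 ≡ 670
294^3 ≡ 140
294^4 ≡ 386
294^6 ≡ 619
294^8 ≡ 663
294^9 ≡ 191
294^12 ≡ 26
294^18 ≡ 628
294^24 ≡ 676
294^27 ≡ 438
294^36 ≡ 1
So ord_703(294) = 36.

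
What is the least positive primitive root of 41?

φ(41) = 41 − 1 = 40 = 2^3 · 5.
Test candidates g = 2, 3, … against the prime factors q ∈ {2, 5} of φ(41): g is a generator iff g^(40/q) ≢ 1 for every such q.
g = 2: 2^20 ≡ 1 — hits 1, so not a primitive root.
g = 3: 3^20 ≡ 40; 3^8 ≡ 1 — hits 1, so not a primitive root.
g = 4: 4^20 ≡ 1 — hits 1, so not a primitive root.
g = 5: 5^20 ≡ 1 — hits 1, so not a primitive root.
g = 6: 6^20 ≡ 40; 6^8 ≡ 10 — none is 1, so 6 is a primitive root.
So 6 is the smallest generator of (Z/41Z)^×.

6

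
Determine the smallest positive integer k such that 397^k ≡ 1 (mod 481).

Since 397 ∈ (Z/481Z)^×, its order divides φ(481) = φ(13·37) = (13−1)·(37−1) = 12·36 = 432 = 2^4 · 3^3.
Divisors of 432: 1, 2, 3, 4, 6, 8, 9, 12, 16, 18, 24, 27, 36, 48, 54, 72, 108, 144, 216, 432.
Test each divisor d:
397^1 ≡ 397
397^2 ≡ 322
397^3 ≡ 369
397^4 ≡ 269
397^6 ≡ 38
397^8 ≡ 211
397^9 ≡ 73
397^12 ≡ 1
The smallest such exponent is 12, so the order of 397 is 12.

12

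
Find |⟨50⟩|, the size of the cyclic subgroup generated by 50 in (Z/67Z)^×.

66

The order of 50 must divide φ(67) = 67 − 1 = 66 = 2 · 3 · 11.
Divisors of 66: 1, 2, 3, 6, 11, 22, 33, 66.
Evaluate successive powers at the divisors of 66:
50^1 ≡ 50
50^2 ≡ 21
50^3 ≡ 45
50^6 ≡ 15
50^11 ≡ 38
50^22 ≡ 37
50^33 ≡ 66
50^66 ≡ 1
So ord_67(50) = 66.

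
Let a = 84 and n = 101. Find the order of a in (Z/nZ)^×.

5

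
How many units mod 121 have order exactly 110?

φ(121) = φ(11^2) = 11·(11−1) = 110 = 2 · 5 · 11.
Since (Z/121Z)^× is cyclic of order 110, the number of elements of order d is φ(d) when d | 110 and 0 otherwise.
110 = 2 · 5 · 11 divides 110, and φ(110) = 40.

40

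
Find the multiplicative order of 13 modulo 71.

Since 13 ∈ (Z/71Z)^×, its order divides φ(71) = 71 − 1 = 70 = 2 · 5 · 7.
Divisors of 70: 1, 2, 5, 7, 10, 14, 35, 70.
Evaluate successive powers at the divisors of 70:
13^1 ≡ 13 (mod 71)
13^2 ≡ 27 (mod 71)
13^5 ≡ 34 (mod 71)
13^7 ≡ 66 (mod 71)
13^10 ≡ 20 (mod 71)
13^14 ≡ 25 (mod 71)
13^35 ≡ 70 (mod 71)
13^70 ≡ 1 (mod 71) ✓
Hence ord(13) = 70.

70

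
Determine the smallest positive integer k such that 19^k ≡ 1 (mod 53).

52

Since 19 ∈ (Z/53Z)^×, its order divides φ(53) = 53 − 1 = 52 = 2^2 · 13.
Divisors of 52: 1, 2, 4, 13, 26, 52.
Test each divisor d:
19^1 ≡ 19 (mod 53)
19^2 ≡ 43 (mod 53)
19^4 ≡ 47 (mod 53)
19^13 ≡ 30 (mod 53)
19^26 ≡ 52 (mod 53)
19^52 ≡ 1 (mod 53) ✓
Therefore the multiplicative order of 19 modulo 53 is 52.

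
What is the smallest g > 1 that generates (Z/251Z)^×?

φ(251) = 251 − 1 = 250 = 2 · 5^3.
Test candidates g = 2, 3, … against the prime factors q ∈ {2, 5} of φ(251): g is a generator iff g^(250/q) ≢ 1 for every such q.
g = 2: 2^125 ≡ 250; 2^50 ≡ 1 — hits 1, so not a primitive root.
g = 3: 3^125 ≡ 1 — hits 1, so not a primitive root.
g = 4: 4^125 ≡ 1 — hits 1, so not a primitive root.
g = 5: 5^125 ≡ 1 — hits 1, so not a primitive root.
g = 6: 6^125 ≡ 250; 6^50 ≡ 219 — none is 1, so 6 is a primitive root.
The smallest primitive root modulo 251 is 6.

6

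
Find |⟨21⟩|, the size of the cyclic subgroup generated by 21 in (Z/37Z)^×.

Since 21 ∈ (Z/37Z)^×, its order divides φ(37) = 37 − 1 = 36 = 2^2 · 3^2.
Divisors of 36: 1, 2, 3, 4, 6, 9, 12, 18, 36.
Test each divisor d:
21^1 ≡ 21
21^2 ≡ 34
21^3 ≡ 11
21^4 ≡ 9
21^6 ≡ 10
21^9 ≡ 36
21^12 ≡ 26
21^18 ≡ 1
Hence ord(21) = 18.

18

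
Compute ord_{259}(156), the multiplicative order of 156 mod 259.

By Lagrange's theorem, ord_259(156) divides φ(259) = φ(7·37) = (7−1)·(37−1) = 6·36 = 216 = 2^3 · 3^3.
Divisors of 216: 1, 2, 3, 4, 6, 8, 9, 12, 18, 24, 27, 36, 54, 72, 108, 216.
Test each divisor d:
156^1 ≡ 156
156^2 ≡ 249
156^3 ≡ 253
156^4 ≡ 100
156^6 ≡ 36
156^8 ≡ 158
156^9 ≡ 43
156^12 ≡ 1
Hence ord(156) = 12.

12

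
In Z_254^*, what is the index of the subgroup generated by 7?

1

ord(7) | φ(254) = φ(2)·φ(127) = 1·126 = 126 = 2 · 3^2 · 7.
Divisors of 126: 1, 2, 3, 6, 7, 9, 14, 18, 21, 42, 63, 126.
Check 7^d mod 254 for each divisor in increasing order:
7^1 ≡ 7 (mod 254)
7^2 ≡ 49 (mod 254)
7^3 ≡ 89 (mod 254)
7^6 ≡ 47 (mod 254)
7^7 ≡ 75 (mod 254)
7^9 ≡ 119 (mod 254)
7^14 ≡ 37 (mod 254)
7^18 ≡ 191 (mod 254)
7^21 ≡ 235 (mod 254)
7^42 ≡ 107 (mod 254)
7^63 ≡ 253 (mod 254)
7^126 ≡ 1 (mod 254) ✓
The order of 7 is 126, so the subgroup it generates has 126 elements.
Index = |(Z/254Z)^×| / |⟨7⟩| = 126 / 126 = 1.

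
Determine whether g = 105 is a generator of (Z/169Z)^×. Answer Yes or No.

No

φ(169) = φ(13^2) = 13·(13−1) = 156 = 2^2 · 3 · 13.
An element g generates (Z/169Z)^× iff g^(156/q) ≢ 1 (mod 169) for each prime q ∈ {2, 3, 13}.
105^78 ≡ 1 (mod 169)  [q = 2: ≡ 1 ✗]
105^52 ≡ 1 (mod 169)  [q = 3: ≡ 1 ✗]
105^12 ≡ 66 (mod 169)  [q = 13: ≢ 1 ✓]
The check at q = 2 fails, so 105 generates a proper subgroup.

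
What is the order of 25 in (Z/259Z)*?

18

The order of 25 must divide φ(259) = φ(7·37) = (7−1)·(37−1) = 6·36 = 216 = 2^3 · 3^3.
Divisors of 216: 1, 2, 3, 4, 6, 8, 9, 12, 18, 24, 27, 36, 54, 72, 108, 216.
Test each divisor d:
25^1 ≡ 25 (mod 259)
25^2 ≡ 107 (mod 259)
25^3 ≡ 85 (mod 259)
25^4 ≡ 53 (mod 259)
25^6 ≡ 232 (mod 259)
25^8 ≡ 219 (mod 259)
25^9 ≡ 36 (mod 259)
25^12 ≡ 211 (mod 259)
25^18 ≡ 1 (mod 259) ✓
Hence ord(25) = 18.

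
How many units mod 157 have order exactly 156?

φ(157) = 157 − 1 = 156 = 2^2 · 3 · 13.
(Z/157Z)^× is cyclic (|G| = 156); a cyclic group of order m has exactly φ(d) elements of each order d | m, and none otherwise.
156 = 2^2 · 3 · 13 divides 156, and φ(156) = 48.

48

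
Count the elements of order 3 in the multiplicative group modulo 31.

2

φ(31) = 31 − 1 = 30 = 2 · 3 · 5.
Since (Z/31Z)^× is cyclic of order 30, the number of elements of order d is φ(d) when d | 30 and 0 otherwise.
3 | 30, and φ(3) = 3 − 1 = 2.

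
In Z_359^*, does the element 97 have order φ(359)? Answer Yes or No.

Yes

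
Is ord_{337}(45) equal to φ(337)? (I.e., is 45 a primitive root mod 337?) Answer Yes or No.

Yes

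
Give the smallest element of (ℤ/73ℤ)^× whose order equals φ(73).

φ(73) = 73 − 1 = 72 = 2^3 · 3^2.
g is a primitive root iff g^(72/q) ≢ 1 (mod 73) for each prime q ∈ {2, 3}.
g = 2: 2^36 ≡ 1 — hits 1, so not a primitive root.
g = 3: 3^36 ≡ 1 — hits 1, so not a primitive root.
g = 4: 4^36 ≡ 1 — hits 1, so not a primitive root.
g = 5: 5^36 ≡ 72; 5^24 ≡ 8 — none is 1, so 5 is a primitive root.
Hence the least primitive root of 73 is 5.

5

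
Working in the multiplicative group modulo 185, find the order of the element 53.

By Lagrange's theorem, ord_185(53) divides φ(185) = φ(5·37) = (5−1)·(37−1) = 4·36 = 144 = 2^4 · 3^2.
Divisors of 144: 1, 2, 3, 4, 6, 8, 9, 12, 16, 18, 24, 36, 48, 72, 144.
Evaluate successive powers at the divisors of 144:
53^1 ≡ 53 (mod 185)
53^2 ≡ 34 (mod 185)
53^3 ≡ 137 (mod 185)
53^4 ≡ 46 (mod 185)
53^6 ≡ 84 (mod 185)
53^8 ≡ 81 (mod 185)
53^9 ≡ 38 (mod 185)
53^12 ≡ 26 (mod 185)
53^16 ≡ 86 (mod 185)
53^18 ≡ 149 (mod 185)
53^24 ≡ 121 (mod 185)
53^36 ≡ 1 (mod 185) ✓
Therefore the multiplicative order of 53 modulo 185 is 36.

36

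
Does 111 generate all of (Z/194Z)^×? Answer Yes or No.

Yes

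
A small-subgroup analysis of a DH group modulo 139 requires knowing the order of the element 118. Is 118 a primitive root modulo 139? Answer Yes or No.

No

φ(139) = 139 − 1 = 138 = 2 · 3 · 23.
Test 118^(138/q) mod 139 for each prime factor q of 138:
118^69 ≡ 1 (mod 139)  [q = 2: ≡ 1 ✗]
118^46 ≡ 96 (mod 139)  [q = 3: ≢ 1 ✓]
118^6 ≡ 63 (mod 139)  [q = 23: ≢ 1 ✓]
118^69 ≡ 1 shows ord(118) | 69, strictly less than φ(139); not a primitive root.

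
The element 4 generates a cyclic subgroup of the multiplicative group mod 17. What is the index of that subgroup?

4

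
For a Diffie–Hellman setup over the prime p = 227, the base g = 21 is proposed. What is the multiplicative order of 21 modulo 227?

113

The order of 21 must divide φ(227) = 227 − 1 = 226 = 2 · 113.
Divisors of 226: 1, 2, 113, 226.
Compute 21^d (mod 227) for the divisors d until we hit 1:
21^1 ≡ 21 (mod 227)
21^2 ≡ 214 (mod 227)
21^113 ≡ 1 (mod 227) ✓
Therefore the multiplicative order of 21 modulo 227 is 113.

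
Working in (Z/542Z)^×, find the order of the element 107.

270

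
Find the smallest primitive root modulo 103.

5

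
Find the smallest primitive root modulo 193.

5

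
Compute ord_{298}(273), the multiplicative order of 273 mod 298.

74

Since 273 ∈ (Z/298Z)^×, its order divides φ(298) = φ(2)·φ(149) = 1·148 = 148 = 2^2 · 37.
Divisors of 148: 1, 2, 4, 37, 74, 148.
Test each divisor d:
273^1 ≡ 273
273^2 ≡ 29
273^4 ≡ 245
273^37 ≡ 297
273^74 ≡ 1
Hence ord(273) = 74.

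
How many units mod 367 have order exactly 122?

60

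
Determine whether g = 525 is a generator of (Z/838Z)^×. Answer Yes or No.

No

φ(838) = φ(2)·φ(419) = 1·418 = 418 = 2 · 11 · 19.
525 is a primitive root mod 838 iff 525^(φ(838)/q) ≢ 1 for every prime q | φ(838), i.e. q ∈ {2, 11, 19}.
525^209 ≡ 1 (mod 838)  [q = 2: ≡ 1 ✗]
525^38 ≡ 719 (mod 838)  [q = 11: ≢ 1 ✓]
525^22 ≡ 49 (mod 838)  [q = 19: ≢ 1 ✓]
525^209 ≡ 1 shows ord(525) | 209, strictly less than φ(838); not a primitive root.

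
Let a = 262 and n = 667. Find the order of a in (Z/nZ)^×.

11

ord(262) | φ(667) = φ(23·29) = (23−1)·(29−1) = 22·28 = 616 = 2^3 · 7 · 11.
Divisors of 616: 1, 2, 4, 7, 8, 11, 14, 22, 28, 44, 56, 77, 88, 154, 308, 616.
Test each divisor d:
262^1 ≡ 262
262^2 ≡ 610
262^4 ≡ 581
262^7 ≡ 349
262^8 ≡ 59
262^11 ≡ 1
So ord_667(262) = 11.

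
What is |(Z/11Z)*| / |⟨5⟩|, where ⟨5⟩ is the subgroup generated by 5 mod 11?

2

ord(5) | φ(11) = 11 − 1 = 10 = 2 · 5.
Divisors of 10: 1, 2, 5, 10.
Test each divisor d:
5^1 ≡ 5 (mod 11)
5^2 ≡ 3 (mod 11)
5^5 ≡ 1 (mod 11) ✓
Thus |⟨5⟩| = ord(5) = 5.
Index = |(Z/11Z)^×| / |⟨5⟩| = 10 / 5 = 2.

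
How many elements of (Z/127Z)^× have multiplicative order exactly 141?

φ(127) = 127 − 1 = 126 = 2 · 3^2 · 7.
(Z/127Z)^× is cyclic (|G| = 126); a cyclic group of order m has exactly φ(d) elements of each order d | m, and none otherwise.
Since 141 ∤ 126, the count is 0.

0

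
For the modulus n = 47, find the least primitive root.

5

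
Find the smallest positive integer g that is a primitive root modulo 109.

φ(109) = 109 − 1 = 108 = 2^2 · 3^3.
Test candidates g = 2, 3, … against the prime factors q ∈ {2, 3} of φ(109): g is a generator iff g^(108/q) ≢ 1 for every such q.
g = 2: 2^54 ≡ 108; 2^36 ≡ 1 — hits 1, so not a primitive root.
g = 3: 3^54 ≡ 1 — hits 1, so not a primitive root.
g = 4: 4^54 ≡ 1 — hits 1, so not a primitive root.
g = 5: 5^54 ≡ 1 — hits 1, so not a primitive root.
g = 6: 6^54 ≡ 108; 6^36 ≡ 63 — none is 1, so 6 is a primitive root.
The smallest primitive root modulo 109 is 6.

6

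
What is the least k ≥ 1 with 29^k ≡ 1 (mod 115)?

22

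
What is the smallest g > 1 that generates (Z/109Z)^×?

6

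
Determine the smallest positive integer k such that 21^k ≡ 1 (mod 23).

22

By Lagrange's theorem, ord_23(21) divides φ(23) = 23 − 1 = 22 = 2 · 11.
Divisors of 22: 1, 2, 11, 22.
Test each divisor d:
21^1 ≡ 21 (mod 23)
21^2 ≡ 4 (mod 23)
21^11 ≡ 22 (mod 23)
21^22 ≡ 1 (mod 23) ✓
Therefore the multiplicative order of 21 modulo 23 is 22.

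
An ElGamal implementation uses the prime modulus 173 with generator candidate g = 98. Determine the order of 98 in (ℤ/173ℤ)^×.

ord(98) | φ(173) = 173 − 1 = 172 = 2^2 · 43.
Divisors of 172: 1, 2, 4, 43, 86, 172.
Evaluate successive powers at the divisors of 172:
98^1 ≡ 98
98^2 ≡ 89
98^4 ≡ 136
98^43 ≡ 93
98^86 ≡ 172
98^172 ≡ 1
Therefore the multiplicative order of 98 modulo 173 is 172.

172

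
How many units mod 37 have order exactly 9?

6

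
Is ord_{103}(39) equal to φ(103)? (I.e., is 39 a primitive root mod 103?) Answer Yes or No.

φ(103) = 103 − 1 = 102 = 2 · 3 · 17.
Test 39^(102/q) mod 103 for each prime factor q of 102:
39^51 ≡ 102 (mod 103)  [q = 2: ≢ 1 ✓]
39^34 ≡ 1 (mod 103)  [q = 3: ≡ 1 ✗]
39^6 ≡ 81 (mod 103)  [q = 17: ≢ 1 ✓]
Since 39^34 ≡ 1, the order of 39 divides 34 < 102, so 39 is not a primitive root.

No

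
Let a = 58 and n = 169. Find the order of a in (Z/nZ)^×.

156

The order of 58 must divide φ(169) = φ(13^2) = 13·(13−1) = 156 = 2^2 · 3 · 13.
Divisors of 156: 1, 2, 3, 4, 6, 12, 13, 26, 39, 52, 78, 156.
Check 58^d mod 169 for each divisor in increasing order:
58^1 ≡ 58
58^2 ≡ 153
58^3 ≡ 86
58^4 ≡ 87
58^6 ≡ 129
58^12 ≡ 79
58^13 ≡ 19
58^26 ≡ 23
58^39 ≡ 99
58^52 ≡ 22
58^78 ≡ 168
58^156 ≡ 1
So ord_169(58) = 156.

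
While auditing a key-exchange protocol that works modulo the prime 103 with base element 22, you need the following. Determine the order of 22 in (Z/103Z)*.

The order of 22 must divide φ(103) = 103 − 1 = 102 = 2 · 3 · 17.
Divisors of 102: 1, 2, 3, 6, 17, 34, 51, 102.
Check 22^d mod 103 for each divisor in increasing order:
22^1 ≡ 22 (mod 103)
22^2 ≡ 72 (mod 103)
22^3 ≡ 39 (mod 103)
22^6 ≡ 79 (mod 103)
22^17 ≡ 102 (mod 103)
22^34 ≡ 1 (mod 103) ✓
Therefore the multiplicative order of 22 modulo 103 is 34.

34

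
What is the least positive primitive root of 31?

3

φ(31) = 31 − 1 = 30 = 2 · 3 · 5.
g is a primitive root iff g^(30/q) ≢ 1 (mod 31) for each prime q ∈ {2, 3, 5}.
g = 2: 2^15 ≡ 1 — hits 1, so not a primitive root.
g = 3: 3^15 ≡ 30; 3^10 ≡ 25; 3^6 ≡ 16 — none is 1, so 3 is a primitive root.
So 3 is the smallest generator of (Z/31Z)^×.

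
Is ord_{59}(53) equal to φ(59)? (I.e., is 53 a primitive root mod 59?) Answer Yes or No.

No

φ(59) = 59 − 1 = 58 = 2 · 29.
It suffices to check that the order of 53 is not a proper divisor of 58: compute 53^(58/q) for q ∈ {2, 29}.
53^29 ≡ 1 (mod 59)  [q = 2: ≡ 1 ✗]
53^2 ≡ 36 (mod 59)  [q = 29: ≢ 1 ✓]
53^29 ≡ 1 shows ord(53) | 29, strictly less than φ(59); not a primitive root.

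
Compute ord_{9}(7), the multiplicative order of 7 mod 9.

3

Since 7 ∈ (Z/9Z)^×, its order divides φ(9) = φ(3^2) = 3·(3−1) = 6 = 2 · 3.
Divisors of 6: 1, 2, 3, 6.
Test each divisor d:
7^1 ≡ 7 (mod 9)
7^2 ≡ 4 (mod 9)
7^3 ≡ 1 (mod 9) ✓
Hence ord(7) = 3.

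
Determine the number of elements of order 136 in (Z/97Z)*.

0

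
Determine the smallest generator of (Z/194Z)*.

5

φ(194) = φ(2)·φ(97) = 1·96 = 96 = 2^5 · 3.
g is a primitive root iff g^(96/q) ≢ 1 (mod 194) for each prime q ∈ {2, 3}.
g = 2: gcd(2, 194) = 2 > 1, not a unit — skip.
g = 3: 3^48 ≡ 1 — hits 1, so not a primitive root.
g = 4: gcd(4, 194) = 2 > 1, not a unit — skip.
g = 5: 5^48 ≡ 193; 5^32 ≡ 35 — none is 1, so 5 is a primitive root.
So 5 is the smallest generator of (Z/194Z)^×.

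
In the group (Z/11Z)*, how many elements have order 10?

φ(11) = 11 − 1 = 10 = 2 · 5.
Since (Z/11Z)^× is cyclic of order 10, the number of elements of order d is φ(d) when d | 10 and 0 otherwise.
10 = 2 · 5 divides 10, and φ(10) = 4.

4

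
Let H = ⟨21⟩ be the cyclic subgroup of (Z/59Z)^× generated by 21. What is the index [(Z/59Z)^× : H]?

2

The order of 21 must divide φ(59) = 59 − 1 = 58 = 2 · 29.
Divisors of 58: 1, 2, 29, 58.
Test each divisor d:
21^1 ≡ 21 (mod 59)
21^2 ≡ 28 (mod 59)
21^29 ≡ 1 (mod 59) ✓
Thus |⟨21⟩| = ord(21) = 29.
The index is φ(59) / ord(21) = 58 / 29 = 2.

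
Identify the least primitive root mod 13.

φ(13) = 13 − 1 = 12 = 2^2 · 3.
g is a primitive root iff g^(12/q) ≢ 1 (mod 13) for each prime q ∈ {2, 3}.
g = 2: 2^6 ≡ 12; 2^4 ≡ 3 — none is 1, so 2 is a primitive root.
Hence the least primitive root of 13 is 2.

2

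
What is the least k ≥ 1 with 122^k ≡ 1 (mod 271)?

ord(122) | φ(271) = 271 − 1 = 270 = 2 · 3^3 · 5.
Divisors of 270: 1, 2, 3, 5, 6, 9, 10, 15, 18, 27, 30, 45, 54, 90, 135, 270.
Check 122^d mod 271 for each divisor in increasing order:
122^1 ≡ 122
122^2 ≡ 250
122^3 ≡ 148
122^5 ≡ 144
122^6 ≡ 224
122^9 ≡ 90
122^10 ≡ 140
122^15 ≡ 106
122^18 ≡ 241
122^27 ≡ 10
122^30 ≡ 125
122^45 ≡ 242
122^54 ≡ 100
122^90 ≡ 28
122^135 ≡ 1
The smallest such exponent is 135, so the order of 122 is 135.

135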